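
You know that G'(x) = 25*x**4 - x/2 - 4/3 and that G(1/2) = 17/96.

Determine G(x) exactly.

G(x) = (60*x**5 - 3*x**2 - 16*x + 9)/12

The integrand splits into summands that can be handled one at a time.
A general antiderivative is 5*x**5 - x**2/4 - 4*x/3 - 1/4 + C.
The condition gives C = 17/96 - (-79/96) = 1.
So G(x) = (60*x**5 - 3*x**2 - 16*x + 9)/12.
Check: d/dx[(60*x**5 - 3*x**2 - 16*x + 9)/12] = 25*x**4 - x/2 - 4/3 = G'(x).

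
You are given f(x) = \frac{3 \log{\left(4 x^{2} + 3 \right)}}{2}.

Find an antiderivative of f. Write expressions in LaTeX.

An antiderivative is F(x) = \frac{3 x \log{\left(4 x^{2} + 3 \right)}}{2} - 3 x + \frac{3 \sqrt{3} \operatorname{atan}{\left(\frac{2 \sqrt{3} x}{3} \right)}}{2}.

Whatever form F(x) takes, F'(x) = f(x) is non-negotiable.
Check: d/dx[\frac{3 x \log{\left(4 x^{2} + 3 \right)}}{2} - 3 x + \frac{3 \sqrt{3} \operatorname{atan}{\left(\frac{2 \sqrt{3} x}{3} \right)}}{2}] = \frac{3 \log{\left(4 x^{2} + 3 \right)}}{2} = f(x).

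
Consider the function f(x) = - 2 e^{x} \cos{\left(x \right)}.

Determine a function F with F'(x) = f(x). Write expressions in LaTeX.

Whatever form F(x) takes, F'(x) = f(x) is non-negotiable.
Check: d/dx[- \left(\sin{\left(x \right)} + \cos{\left(x \right)}\right) e^{x}] = - 2 e^{x} \cos{\left(x \right)} = f(x).

An antiderivative is F(x) = - \left(\sin{\left(x \right)} + \cos{\left(x \right)}\right) e^{x}.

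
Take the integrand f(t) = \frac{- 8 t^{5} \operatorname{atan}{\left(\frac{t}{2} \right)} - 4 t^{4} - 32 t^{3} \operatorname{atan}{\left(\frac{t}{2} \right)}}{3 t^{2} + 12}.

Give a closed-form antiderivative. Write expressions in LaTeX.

An antiderivative is F(t) = - \frac{2 t^{4} \operatorname{atan}{\left(\frac{t}{2} \right)}}{3}.

f has the shape u'v + uv' for u = - \frac{2 t^{4}}{3} and v = \operatorname{atan}{\left(\frac{t}{2} \right)} — it is the derivative of the product u*v.
Check: d/dt[- \frac{2 t^{4} \operatorname{atan}{\left(\frac{t}{2} \right)}}{3}] = \frac{- 8 t^{5} \operatorname{atan}{\left(\frac{t}{2} \right)} - 4 t^{4} - 32 t^{3} \operatorname{atan}{\left(\frac{t}{2} \right)}}{3 t^{2} + 12} = f(t).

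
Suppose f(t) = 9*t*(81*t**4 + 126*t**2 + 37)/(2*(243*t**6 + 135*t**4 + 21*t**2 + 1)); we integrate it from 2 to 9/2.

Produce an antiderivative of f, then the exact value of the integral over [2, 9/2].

Antiderivative: F(t) = 3*((9*t**2 + 1)*log(3*t**2/2 + 1/2) - 12)/(4*(9*t**2 + 1)); value = -3*log(13/2)/4 + 5265/27121 + 3*log(247/8)/4

For F(t) to be correct the identity F'(t) - f(t) = 0 must hold.
F(t) = 3*((9*t**2 + 1)*log(3*t**2/2 + 1/2) - 12)/(4*(9*t**2 + 1)) is an antiderivative of f.
Check: d/dt[3*((9*t**2 + 1)*log(3*t**2/2 + 1/2) - 12)/(4*(9*t**2 + 1))] = (729*t**5 + 1134*t**3 + 333*t)/(486*t**6 + 270*t**4 + 42*t**2 + 2), which equals f(t).
F(9/2) = -36/733 + 3*log(247/8)/4; F(2) = -9/37 + 3*log(13/2)/4.
Integral = F(9/2) - F(2) = -3*log(13/2)/4 + 5265/27121 + 3*log(247/8)/4.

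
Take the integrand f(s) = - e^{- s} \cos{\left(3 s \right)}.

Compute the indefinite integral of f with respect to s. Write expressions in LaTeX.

F(s) = - \frac{3 e^{- s} \sin{\left(3 s \right)}}{10} + \frac{e^{- s} \cos{\left(3 s \right)}}{10} + C

For F(s) to be correct the identity F'(s) - f(s) = 0 must hold.
Check: d/ds[- \frac{3 e^{- s} \sin{\left(3 s \right)}}{10} + \frac{e^{- s} \cos{\left(3 s \right)}}{10}] = - e^{- s} \cos{\left(3 s \right)} = f(s).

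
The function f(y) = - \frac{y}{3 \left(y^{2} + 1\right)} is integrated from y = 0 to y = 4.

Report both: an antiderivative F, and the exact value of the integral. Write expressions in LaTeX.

The substitution u = y^{2} + 1 works: f is exactly (dF/du)*(du/dy) for that inner function.
F(y) = - \frac{\log{\left(y^{2} + 1 \right)}}{6} is an antiderivative of f.
Check: d/dy[- \frac{\log{\left(y^{2} + 1 \right)}}{6}] = - \frac{y}{3 y^{2} + 3}, which equals f(y).
F(4) = - \frac{\log{\left(17 \right)}}{6}; F(0) = 0.
Integral = F(4) - F(0) = - \frac{\log{\left(17 \right)}}{6}.

Antiderivative: F(y) = - \frac{\log{\left(y^{2} + 1 \right)}}{6}; value = - \frac{\log{\left(17 \right)}}{6}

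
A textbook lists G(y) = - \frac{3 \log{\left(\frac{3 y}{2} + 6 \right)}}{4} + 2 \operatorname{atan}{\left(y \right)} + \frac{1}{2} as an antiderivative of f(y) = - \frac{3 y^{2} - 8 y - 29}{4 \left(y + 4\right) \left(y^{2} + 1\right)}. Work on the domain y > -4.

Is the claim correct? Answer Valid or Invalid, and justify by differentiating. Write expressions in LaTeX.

Valid: G'(y) = f(y).

d/dy[G] = \frac{- 3 y^{2} + 8 y + 29}{4 y^{3} + 16 y^{2} + 4 y + 16}
This equals f(y) exactly, so the claim holds.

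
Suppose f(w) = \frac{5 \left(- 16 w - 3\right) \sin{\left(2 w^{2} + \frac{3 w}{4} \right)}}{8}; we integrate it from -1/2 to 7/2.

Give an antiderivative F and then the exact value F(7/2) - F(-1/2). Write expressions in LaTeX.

f matches the chain-rule pattern g'(h)*h' with inner function h(w) = 2 w^{2} + \frac{3 w}{4}; substituting u = h(w) collapses the integral.
F(w) = \frac{5 \cos{\left(2 w^{2} + \frac{3 w}{4} \right)}}{2} is an antiderivative of f.
Check: d/dw[\frac{5 \cos{\left(2 w^{2} + \frac{3 w}{4} \right)}}{2}] = - 10 w \sin{\left(2 w^{2} + \frac{3 w}{4} \right)} - \frac{15 \sin{\left(2 w^{2} + \frac{3 w}{4} \right)}}{8}, which equals f(w).
F(7/2) = \frac{5 \cos{\left(\frac{217}{8} \right)}}{2}; F(-1/2) = \frac{5 \cos{\left(\frac{1}{8} \right)}}{2}.
Integral = F(7/2) - F(-1/2) = - \frac{5 \cos{\left(\frac{1}{8} \right)}}{2} + \frac{5 \cos{\left(\frac{217}{8} \right)}}{2}.

Antiderivative: F(w) = \frac{5 \cos{\left(2 w^{2} + \frac{3 w}{4} \right)}}{2}; value = - \frac{5 \cos{\left(\frac{1}{8} \right)}}{2} + \frac{5 \cos{\left(\frac{217}{8} \right)}}{2}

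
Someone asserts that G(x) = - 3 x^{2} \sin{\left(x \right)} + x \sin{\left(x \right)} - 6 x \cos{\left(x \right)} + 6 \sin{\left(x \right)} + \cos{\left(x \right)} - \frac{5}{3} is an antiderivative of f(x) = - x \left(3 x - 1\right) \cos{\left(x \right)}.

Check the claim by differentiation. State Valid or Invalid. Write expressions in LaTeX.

Valid - differentiating G returns exactly f.

d/dx[G] = - 3 x^{2} \cos{\left(x \right)} + x \cos{\left(x \right)}
This equals f(x) exactly, so the claim holds.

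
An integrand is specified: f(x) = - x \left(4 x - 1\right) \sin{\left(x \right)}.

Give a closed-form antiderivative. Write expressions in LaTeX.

Whatever form F(x) takes, F'(x) = f(x) is non-negotiable.
Check: d/dx[4 x^{2} \cos{\left(x \right)} - 8 x \sin{\left(x \right)} - x \cos{\left(x \right)} + \sin{\left(x \right)} - 8 \cos{\left(x \right)}] = - 4 x^{2} \sin{\left(x \right)} + x \sin{\left(x \right)}, which equals f(x).

An antiderivative is F(x) = 4 x^{2} \cos{\left(x \right)} - 8 x \sin{\left(x \right)} - x \cos{\left(x \right)} + \sin{\left(x \right)} - 8 \cos{\left(x \right)}.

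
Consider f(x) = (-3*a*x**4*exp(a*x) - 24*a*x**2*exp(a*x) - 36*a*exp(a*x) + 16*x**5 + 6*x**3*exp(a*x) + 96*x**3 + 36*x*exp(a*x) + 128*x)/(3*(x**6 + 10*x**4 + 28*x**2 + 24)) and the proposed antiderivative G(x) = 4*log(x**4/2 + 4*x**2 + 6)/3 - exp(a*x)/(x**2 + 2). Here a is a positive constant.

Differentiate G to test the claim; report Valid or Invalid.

Valid - differentiating G returns exactly f.

d/dx[G] = (-3*a*x**4*exp(a*x) - 24*a*x**2*exp(a*x) - 36*a*exp(a*x) + 16*x**5 + 6*x**3*exp(a*x) + 96*x**3 + 36*x*exp(a*x) + 128*x)/(3*x**6 + 30*x**4 + 84*x**2 + 72)
This equals f(x) exactly, so the claim holds.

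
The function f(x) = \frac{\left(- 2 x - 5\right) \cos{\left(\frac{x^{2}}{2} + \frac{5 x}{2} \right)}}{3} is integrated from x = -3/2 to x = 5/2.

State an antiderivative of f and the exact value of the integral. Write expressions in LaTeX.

Antiderivative: F(x) = - \frac{2 \sin{\left(\frac{x^{2}}{2} + \frac{5 x}{2} \right)}}{3}; value = - \frac{2 \sin{\left(\frac{21}{8} \right)}}{3} - \frac{2 \sin{\left(\frac{75}{8} \right)}}{3}

The substitution u = \frac{x^{2}}{2} + \frac{5 x}{2} works: f is exactly (dF/du)*(du/dx) for that inner function.
F(x) = - \frac{2 \sin{\left(\frac{x^{2}}{2} + \frac{5 x}{2} \right)}}{3} is an antiderivative of f.
Check: d/dx[- \frac{2 \sin{\left(\frac{x^{2}}{2} + \frac{5 x}{2} \right)}}{3}] = - \frac{2 x \cos{\left(\frac{x^{2}}{2} + \frac{5 x}{2} \right)}}{3} - \frac{5 \cos{\left(\frac{x^{2}}{2} + \frac{5 x}{2} \right)}}{3}, which equals f(x).
F(5/2) = - \frac{2 \sin{\left(\frac{75}{8} \right)}}{3}; F(-3/2) = \frac{2 \sin{\left(\frac{21}{8} \right)}}{3}.
Integral = F(5/2) - F(-3/2) = - \frac{2 \sin{\left(\frac{21}{8} \right)}}{3} - \frac{2 \sin{\left(\frac{75}{8} \right)}}{3}.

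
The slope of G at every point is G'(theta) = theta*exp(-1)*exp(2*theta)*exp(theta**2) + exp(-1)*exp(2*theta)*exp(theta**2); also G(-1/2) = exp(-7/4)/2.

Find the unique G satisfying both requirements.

G'(theta) matches the chain-rule pattern g'(h)*h' with inner function h(theta) = theta**2 + 2*theta - 1; substituting u = h(theta) collapses the integral.
A general antiderivative is exp(theta**2 + 2*theta - 1)/2 + C.
The condition gives C = exp(-7/4)/2 - (exp(-7/4)/2) = 0.
So G(theta) = exp(theta**2 + 2*theta - 1)/2.
Check: d/dtheta[exp(theta**2 + 2*theta - 1)/2] = theta*exp(-1)*exp(2*theta)*exp(theta**2) + exp(-1)*exp(2*theta)*exp(theta**2) = G'(theta).

G(theta) = exp(theta**2 + 2*theta - 1)/2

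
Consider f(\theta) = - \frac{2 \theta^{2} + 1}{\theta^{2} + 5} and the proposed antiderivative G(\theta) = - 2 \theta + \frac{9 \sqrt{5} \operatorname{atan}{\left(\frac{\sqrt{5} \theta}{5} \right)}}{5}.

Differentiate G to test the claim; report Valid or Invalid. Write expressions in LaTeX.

d/d\theta[G] = \frac{- 2 \theta^{2} - 1}{\theta^{2} + 5}
This equals f(\theta) exactly, so the claim holds.

Valid: G'(\theta) = f(\theta).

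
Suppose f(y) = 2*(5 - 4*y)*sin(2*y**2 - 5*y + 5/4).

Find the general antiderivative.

F(y) = 2*cos(2*y**2 - 5*y + 5/4) + C

f matches the chain-rule pattern g'(h)*h' with inner function h(y) = 2*y**2 - 5*y + 5/4; substituting u = h(y) collapses the integral.
Check: d/dy[2*cos(2*y**2 - 5*y + 5/4)] = -8*y*sin(2*y**2 - 5*y + 5/4) + 10*sin(2*y**2 - 5*y + 5/4), which equals f(y).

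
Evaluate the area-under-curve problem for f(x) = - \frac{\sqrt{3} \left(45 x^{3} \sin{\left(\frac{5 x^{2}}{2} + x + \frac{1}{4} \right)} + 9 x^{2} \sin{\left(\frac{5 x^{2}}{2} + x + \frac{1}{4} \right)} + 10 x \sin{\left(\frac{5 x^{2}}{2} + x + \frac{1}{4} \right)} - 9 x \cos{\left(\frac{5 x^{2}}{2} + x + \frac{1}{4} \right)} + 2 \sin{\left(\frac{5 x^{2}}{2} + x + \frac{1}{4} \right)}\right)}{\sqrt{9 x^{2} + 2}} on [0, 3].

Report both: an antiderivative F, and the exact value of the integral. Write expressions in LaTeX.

Antiderivative: F(x) = \sqrt{3} \sqrt{9 x^{2} + 2} \cos{\left(\frac{5 x^{2}}{2} + x + \frac{1}{4} \right)}; value = - \sqrt{6} \cos{\left(\frac{1}{4} \right)} + \sqrt{249} \cos{\left(\frac{103}{4} \right)}

f has the shape u'v + uv' for u = 3 \sqrt{3 x^{2} + \frac{2}{3}} and v = \cos{\left(\frac{5 x^{2}}{2} + x + \frac{1}{4} \right)} — it is the derivative of the product u*v.
F(x) = \sqrt{3} \sqrt{9 x^{2} + 2} \cos{\left(\frac{5 x^{2}}{2} + x + \frac{1}{4} \right)} is an antiderivative of f.
Check: d/dx[\sqrt{3} \sqrt{9 x^{2} + 2} \cos{\left(\frac{5 x^{2}}{2} + x + \frac{1}{4} \right)}] = \frac{- 45 \sqrt{3} x^{3} \sin{\left(\frac{5 x^{2}}{2} + x + \frac{1}{4} \right)} - 9 \sqrt{3} x^{2} \sin{\left(\frac{5 x^{2}}{2} + x + \frac{1}{4} \right)} - 10 \sqrt{3} x \sin{\left(\frac{5 x^{2}}{2} + x + \frac{1}{4} \right)} + 9 \sqrt{3} x \cos{\left(\frac{5 x^{2}}{2} + x + \frac{1}{4} \right)} - 2 \sqrt{3} \sin{\left(\frac{5 x^{2}}{2} + x + \frac{1}{4} \right)}}{\sqrt{9 x^{2} + 2}}, which equals f(x).
F(3) = \sqrt{249} \cos{\left(\frac{103}{4} \right)}; F(0) = \sqrt{6} \cos{\left(\frac{1}{4} \right)}.
Integral = F(3) - F(0) = - \sqrt{6} \cos{\left(\frac{1}{4} \right)} + \sqrt{249} \cos{\left(\frac{103}{4} \right)}.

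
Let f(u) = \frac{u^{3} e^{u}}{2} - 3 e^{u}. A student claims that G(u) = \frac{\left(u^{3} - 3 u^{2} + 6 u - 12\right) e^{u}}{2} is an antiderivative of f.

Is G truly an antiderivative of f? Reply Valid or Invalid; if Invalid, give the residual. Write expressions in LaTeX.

d/du[G] = \frac{u^{3} e^{u}}{2} - 3 e^{u}
This equals f(u) exactly, so the claim holds.

Valid: G'(u) = f(u).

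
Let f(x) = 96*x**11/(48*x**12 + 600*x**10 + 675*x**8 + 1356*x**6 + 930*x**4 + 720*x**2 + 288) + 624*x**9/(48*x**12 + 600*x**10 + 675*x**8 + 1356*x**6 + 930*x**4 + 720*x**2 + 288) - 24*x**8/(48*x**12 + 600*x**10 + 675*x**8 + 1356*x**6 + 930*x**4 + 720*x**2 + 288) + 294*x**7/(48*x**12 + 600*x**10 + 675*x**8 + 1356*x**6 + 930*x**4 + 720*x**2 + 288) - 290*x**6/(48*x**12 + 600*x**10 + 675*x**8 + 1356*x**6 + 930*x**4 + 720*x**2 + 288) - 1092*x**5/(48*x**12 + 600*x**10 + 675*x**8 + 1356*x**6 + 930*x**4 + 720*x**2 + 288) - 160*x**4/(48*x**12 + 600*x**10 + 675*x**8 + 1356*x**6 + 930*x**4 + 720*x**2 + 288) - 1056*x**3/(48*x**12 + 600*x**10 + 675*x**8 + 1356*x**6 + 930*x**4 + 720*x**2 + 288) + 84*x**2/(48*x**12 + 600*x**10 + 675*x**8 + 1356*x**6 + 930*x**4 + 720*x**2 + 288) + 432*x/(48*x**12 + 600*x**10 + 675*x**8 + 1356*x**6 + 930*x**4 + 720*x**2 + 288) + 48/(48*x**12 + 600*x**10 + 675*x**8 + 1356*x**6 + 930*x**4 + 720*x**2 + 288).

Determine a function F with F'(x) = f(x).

The integrand splits into summands that can be handled one at a time.
Check: d/dx[x/(6*x**4 + 3*x**2/2 + 6) + log(x**4/3 + 4*x**2 + 2)/2 + 2/(2*x**4 + x**2/2 + 2)] = (96*x**11 + 624*x**9 - 24*x**8 + 294*x**7 - 290*x**6 - 1092*x**5 - 160*x**4 - 1056*x**3 + 84*x**2 + 432*x + 48)/(48*x**12 + 600*x**10 + 675*x**8 + 1356*x**6 + 930*x**4 + 720*x**2 + 288), which equals f(x).

An antiderivative is F(x) = x/(6*x**4 + 3*x**2/2 + 6) + log(x**4/3 + 4*x**2 + 2)/2 + 2/(2*x**4 + x**2/2 + 2).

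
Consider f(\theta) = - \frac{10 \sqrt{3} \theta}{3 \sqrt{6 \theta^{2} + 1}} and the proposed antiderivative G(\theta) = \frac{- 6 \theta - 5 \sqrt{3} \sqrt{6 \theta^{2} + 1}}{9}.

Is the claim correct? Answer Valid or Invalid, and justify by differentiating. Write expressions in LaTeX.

Invalid: d/d\theta[G] - f = - \frac{2}{3}, which is not 0.

d/d\theta[G] = \frac{- 10 \sqrt{3} \theta - 2 \sqrt{6 \theta^{2} + 1}}{3 \sqrt{6 \theta^{2} + 1}}
d/d\theta[G] - f(\theta) = - \frac{2}{3} != 0.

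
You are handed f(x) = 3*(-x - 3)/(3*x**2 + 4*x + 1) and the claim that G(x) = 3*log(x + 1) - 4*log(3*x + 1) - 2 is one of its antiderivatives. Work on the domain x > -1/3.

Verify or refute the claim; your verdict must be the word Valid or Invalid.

d/dx[G] = (-3*x - 9)/(3*x**2 + 4*x + 1)
This equals f(x) exactly, so the claim holds.

Valid - differentiating G returns exactly f.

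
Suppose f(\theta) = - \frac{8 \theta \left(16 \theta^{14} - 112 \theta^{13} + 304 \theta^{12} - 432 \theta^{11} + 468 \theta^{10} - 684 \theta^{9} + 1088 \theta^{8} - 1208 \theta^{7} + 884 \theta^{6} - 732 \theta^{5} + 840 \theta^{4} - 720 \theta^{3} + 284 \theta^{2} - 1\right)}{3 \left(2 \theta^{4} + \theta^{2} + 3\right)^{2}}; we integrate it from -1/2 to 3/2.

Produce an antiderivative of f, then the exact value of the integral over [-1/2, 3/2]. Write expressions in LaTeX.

Differentiate the proposed F(\theta) back; it has to land on f(\theta) exactly.
F(\theta) = - \frac{4 \left(\theta^{2} - 2 \theta\right)^{4}}{3} - \frac{4}{3 \left(2 \theta^{4} + \theta^{2} + 3\right)} is an antiderivative of f.
Check: d/d\theta[- \frac{4 \left(\theta^{2} - 2 \theta\right)^{4}}{3} - \frac{4}{3 \left(2 \theta^{4} + \theta^{2} + 3\right)}] = \frac{- 128 \theta^{15} + 896 \theta^{14} - 2432 \theta^{13} + 3456 \theta^{12} - 3744 \theta^{11} + 5472 \theta^{10} - 8704 \theta^{9} + 9664 \theta^{8} - 7072 \theta^{7} + 5856 \theta^{6} - 6720 \theta^{5} + 5760 \theta^{4} - 2272 \theta^{3} + 8 \theta}{12 \theta^{8} + 12 \theta^{6} + 39 \theta^{4} + 18 \theta^{2} + 27}, which equals f(\theta).
F(3/2) = - \frac{12011}{23616}; F(-1/2) = - \frac{18923}{5184}.
Integral = F(3/2) - F(-1/2) = \frac{20867}{6642}.

Antiderivative: F(\theta) = - \frac{4 \left(\theta^{2} - 2 \theta\right)^{4}}{3} - \frac{4}{3 \left(2 \theta^{4} + \theta^{2} + 3\right)}; value = \frac{20867}{6642}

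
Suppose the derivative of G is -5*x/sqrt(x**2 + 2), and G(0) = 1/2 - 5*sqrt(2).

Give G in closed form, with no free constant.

G(x) = (1 - 10*sqrt(x**2 + 2))/2

The substitution u = x**2 + 2 works: G'(x) is exactly (dG/du)*(du/dx) for that inner function.
A general antiderivative is -5*sqrt(x**2 + 2) + C.
The condition gives C = 1/2 - 5*sqrt(2) - (-5*sqrt(2)) = 1/2.
So G(x) = (1 - 10*sqrt(x**2 + 2))/2.
Check: d/dx[(1 - 10*sqrt(x**2 + 2))/2] = -5*x/sqrt(x**2 + 2) = G'(x).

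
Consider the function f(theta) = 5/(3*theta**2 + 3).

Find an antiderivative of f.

An antiderivative is F(theta) = 5*atan(theta)/3.

Recover f(theta) by differentiating a candidate F(theta); any mismatch rules it out.
Check: d/dtheta[5*atan(theta)/3] = 5/(3*theta**2 + 3) = f(theta).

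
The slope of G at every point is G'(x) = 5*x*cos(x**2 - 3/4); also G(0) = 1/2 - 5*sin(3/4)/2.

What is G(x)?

G(x) = 5*sin(x**2 - 3/4)/2 + 1/2

G'(x) matches the chain-rule pattern g'(h)*h' with inner function h(x) = x**2 - 3/4; substituting u = h(x) collapses the integral.
A general antiderivative is 5*sin(x**2 - 3/4)/2 + C.
The condition gives C = 1/2 - 5*sin(3/4)/2 - (-5*sin(3/4)/2) = 1/2.
So G(x) = 5*sin(x**2 - 3/4)/2 + 1/2.
Check: d/dx[5*sin(x**2 - 3/4)/2 + 1/2] = 5*x*cos(x**2 - 3/4) = G'(x).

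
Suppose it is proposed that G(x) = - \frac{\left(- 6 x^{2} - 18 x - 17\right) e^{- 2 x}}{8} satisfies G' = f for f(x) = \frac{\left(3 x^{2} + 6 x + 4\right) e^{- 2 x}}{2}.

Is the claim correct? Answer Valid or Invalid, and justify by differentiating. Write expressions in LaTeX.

d/dx[G] = \frac{\left(- 3 x^{2} - 6 x - 4\right) e^{- 2 x}}{2}
d/dx[G] - f(x) = \left(- 3 x^{2} - 6 x - 4\right) e^{- 2 x} != 0.

Invalid: d/dx[G] - f = \left(- 3 x^{2} - 6 x - 4\right) e^{- 2 x}, which is not 0.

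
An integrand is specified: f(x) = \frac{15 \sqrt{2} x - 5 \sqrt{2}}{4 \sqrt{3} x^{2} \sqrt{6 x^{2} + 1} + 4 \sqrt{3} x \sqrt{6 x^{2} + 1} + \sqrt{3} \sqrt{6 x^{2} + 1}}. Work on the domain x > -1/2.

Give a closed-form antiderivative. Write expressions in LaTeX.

Recognize the product-rule pattern: f = u'v + uv' with u = \frac{5}{2 \left(2 x + 1\right)}, v = \sqrt{4 x^{2} + \frac{2}{3}}, so integration by parts undoes it.
Check: d/dx[\frac{5 \sqrt{2} \sqrt{6 x^{2} + 1}}{4 \sqrt{3} x + 2 \sqrt{3}}] = \frac{15 \sqrt{6} x - 5 \sqrt{6}}{12 x^{2} \sqrt{6 x^{2} + 1} + 12 x \sqrt{6 x^{2} + 1} + 3 \sqrt{6 x^{2} + 1}}, which equals f(x).

An antiderivative is F(x) = \frac{5 \sqrt{2} \sqrt{6 x^{2} + 1}}{4 \sqrt{3} x + 2 \sqrt{3}}.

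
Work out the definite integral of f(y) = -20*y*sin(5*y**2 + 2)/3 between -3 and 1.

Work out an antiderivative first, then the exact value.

The substitution u = 5*y**2 + 2 works: f is exactly (dF/du)*(du/dy) for that inner function.
F(y) = 2*cos(5*y**2 + 2)/3 is an antiderivative of f.
Check: d/dy[2*cos(5*y**2 + 2)/3] = -20*y*sin(5*y**2 + 2)/3 = f(y).
F(1) = 2*cos(7)/3; F(-3) = 2*cos(47)/3.
Integral = F(1) - F(-3) = 2*cos(7)/3 - 2*cos(47)/3.

Antiderivative: F(y) = 2*cos(5*y**2 + 2)/3; value = 2*cos(7)/3 - 2*cos(47)/3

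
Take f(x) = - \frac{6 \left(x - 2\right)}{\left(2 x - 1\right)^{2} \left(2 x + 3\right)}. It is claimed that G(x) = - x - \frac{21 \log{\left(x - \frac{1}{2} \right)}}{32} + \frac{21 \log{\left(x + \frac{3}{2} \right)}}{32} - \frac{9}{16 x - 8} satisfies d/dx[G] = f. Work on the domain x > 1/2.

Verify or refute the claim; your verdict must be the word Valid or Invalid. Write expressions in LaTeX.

Invalid: d/dx[G] - f = -1, which is not 0.

d/dx[G] = \frac{- 8 x^{3} - 4 x^{2} + 4 x + 9}{8 x^{3} + 4 x^{2} - 10 x + 3}
d/dx[G] - f(x) = -1 != 0.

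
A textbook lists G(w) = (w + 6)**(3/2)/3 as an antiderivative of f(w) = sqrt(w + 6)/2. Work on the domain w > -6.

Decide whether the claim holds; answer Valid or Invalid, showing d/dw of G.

Valid - the claim checks out under differentiation.

d/dw[G] = sqrt(w + 6)/2
This equals f(w) exactly, so the claim holds.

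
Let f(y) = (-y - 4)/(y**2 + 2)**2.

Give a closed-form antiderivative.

Any candidate F(y) must reproduce f(y) exactly when differentiated.
Check: d/dy[-(sqrt(2)*y**2*atan(sqrt(2)*y/2) + 2*y + 2*sqrt(2)*atan(sqrt(2)*y/2) - 1)/(2*(y**2 + 2))] = (-y - 4)/(y**4 + 4*y**2 + 4), which equals f(y).

An antiderivative is F(y) = -(sqrt(2)*y**2*atan(sqrt(2)*y/2) + 2*y + 2*sqrt(2)*atan(sqrt(2)*y/2) - 1)/(2*(y**2 + 2)).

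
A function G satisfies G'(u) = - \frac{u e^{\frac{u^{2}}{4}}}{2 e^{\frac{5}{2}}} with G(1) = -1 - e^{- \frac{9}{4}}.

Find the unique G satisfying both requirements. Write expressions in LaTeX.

G(u) = - e^{\frac{u^{2}}{4} - \frac{5}{2}} - 1

The substitution w = \frac{u^{2}}{4} - \frac{5}{2} works: G'(u) is exactly (dG/dw)*(dw/du) for that inner function.
A general antiderivative is - e^{\frac{u^{2}}{4} - \frac{5}{2}} + C.
The condition gives C = -1 - e^{- \frac{9}{4}} - (- \frac{1}{e^{\frac{9}{4}}}) = -1.
So G(u) = - e^{\frac{u^{2}}{4} - \frac{5}{2}} - 1.
Check: d/du[- e^{\frac{u^{2}}{4} - \frac{5}{2}} - 1] = - \frac{u e^{\frac{u^{2}}{4}}}{2 e^{\frac{5}{2}}} = G'(u).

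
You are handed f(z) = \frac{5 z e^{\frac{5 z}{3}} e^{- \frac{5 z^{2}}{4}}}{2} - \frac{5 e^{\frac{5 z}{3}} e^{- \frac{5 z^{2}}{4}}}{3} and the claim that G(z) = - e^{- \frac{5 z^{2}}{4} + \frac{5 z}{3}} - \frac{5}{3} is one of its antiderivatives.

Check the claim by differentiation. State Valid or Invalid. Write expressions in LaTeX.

d/dz[G] = \frac{5 z e^{\frac{5 z}{3}} e^{- \frac{5 z^{2}}{4}}}{2} - \frac{5 e^{\frac{5 z}{3}} e^{- \frac{5 z^{2}}{4}}}{3}
This equals f(z) exactly, so the claim holds.

Valid. The derivative of G reproduces f.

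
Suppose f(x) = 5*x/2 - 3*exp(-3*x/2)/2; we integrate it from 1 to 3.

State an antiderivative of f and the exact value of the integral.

Antiderivative: F(x) = (5*x**2*exp(3*x/2) + 4)*exp(-3*x/2)/4; value = -exp(-3/2) + exp(-9/2) + 10

Integrate term by term and add the pieces.
F(x) = (5*x**2*exp(3*x/2) + 4)*exp(-3*x/2)/4 is an antiderivative of f.
Check: d/dx[(5*x**2*exp(3*x/2) + 4)*exp(-3*x/2)/4] = (5*x*exp(3*x/2) - 3)*exp(-3*x/2)/2, which equals f(x).
F(3) = exp(-9/2) + 45/4; F(1) = exp(-3/2) + 5/4.
Integral = F(3) - F(1) = -exp(-3/2) + exp(-9/2) + 10.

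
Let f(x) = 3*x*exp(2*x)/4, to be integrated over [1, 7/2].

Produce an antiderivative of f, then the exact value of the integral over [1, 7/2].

Antiderivative: F(x) = 3*(2*x - 1)*exp(2*x)/16; value = -3*exp(2)/16 + 9*exp(7)/8

f has the shape u'v + uv' for u = 3*x/8 - 3/16 and v = exp(2*x) — it is the derivative of the product u*v.
F(x) = 3*(2*x - 1)*exp(2*x)/16 is an antiderivative of f.
Check: d/dx[3*(2*x - 1)*exp(2*x)/16] = 3*x*exp(2*x)/4 = f(x).
F(7/2) = 9*exp(7)/8; F(1) = 3*exp(2)/16.
Integral = F(7/2) - F(1) = -3*exp(2)/16 + 9*exp(7)/8.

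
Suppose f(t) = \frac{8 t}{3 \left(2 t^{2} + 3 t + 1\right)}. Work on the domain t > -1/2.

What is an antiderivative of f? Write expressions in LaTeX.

An antiderivative is F(t) = - \frac{4 \log{\left(t + \frac{1}{2} \right)}}{3} + \frac{8 \log{\left(t + 1 \right)}}{3}.

The denominator factors as 3 \left(t + 1\right) \left(2 t + 1\right); partial fractions split f into directly integrable pieces: - \frac{8}{3 \left(2 t + 1\right)} + \frac{8}{3 \left(t + 1\right)}.
Check: d/dt[- \frac{4 \log{\left(t + \frac{1}{2} \right)}}{3} + \frac{8 \log{\left(t + 1 \right)}}{3}] = \frac{8 t}{6 t^{2} + 9 t + 3}, which equals f(t).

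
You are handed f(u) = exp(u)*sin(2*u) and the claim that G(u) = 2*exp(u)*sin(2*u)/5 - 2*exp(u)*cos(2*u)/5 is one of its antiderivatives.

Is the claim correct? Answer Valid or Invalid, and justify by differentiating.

Invalid: d/du[G] - f = exp(u)*sin(2*u)/5 + 2*exp(u)*cos(2*u)/5, which is not 0.

d/du[G] = 6*exp(u)*sin(2*u)/5 + 2*exp(u)*cos(2*u)/5
d/du[G] - f(u) = exp(u)*sin(2*u)/5 + 2*exp(u)*cos(2*u)/5 != 0.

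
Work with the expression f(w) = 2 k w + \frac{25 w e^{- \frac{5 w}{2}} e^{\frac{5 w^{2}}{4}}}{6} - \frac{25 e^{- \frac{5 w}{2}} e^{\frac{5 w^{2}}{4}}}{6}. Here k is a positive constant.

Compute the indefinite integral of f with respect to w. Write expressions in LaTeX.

F(w) = \frac{3 k w^{2} + 5 e^{\frac{5 w^{2}}{4} - \frac{5 w}{2}}}{3} + C

Integrate term by term and add the pieces.
Check: d/dw[\frac{3 k w^{2} + 5 e^{\frac{5 w^{2}}{4} - \frac{5 w}{2}}}{3}] = 2 k w + \frac{25 w e^{- \frac{5 w}{2}} e^{\frac{5 w^{2}}{4}}}{6} - \frac{25 e^{- \frac{5 w}{2}} e^{\frac{5 w^{2}}{4}}}{6} = f(w).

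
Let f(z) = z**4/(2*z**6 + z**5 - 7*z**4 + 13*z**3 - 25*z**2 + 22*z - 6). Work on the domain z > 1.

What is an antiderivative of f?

An antiderivative is F(z) = (1001*z*log(z - 1) + 176*z*log(z - 1/2) - 729*z*log(z + 3) - 224*z*log(z**2 + 2) + 672*sqrt(2)*z*atan(sqrt(2)*z/2) - 1001*log(z - 1) - 176*log(z - 1/2) + 729*log(z + 3) + 224*log(z**2 + 2) - 672*sqrt(2)*atan(sqrt(2)*z/2) - 924)/(11088*z - 11088).

The denominator factors as (z - 1)**2*(z + 3)*(2*z - 1)*(z**2 + 2); partial fractions split f into directly integrable pieces: -4*(z - 3)/(99*(z**2 + 2)) + 2/(63*(2*z - 1)) - 81/(1232*(z + 3)) + 13/(144*(z - 1)) + 1/(12*(z - 1)**2).
Check: d/dz[(1001*z*log(z - 1) + 176*z*log(z - 1/2) - 729*z*log(z + 3) - 224*z*log(z**2 + 2) + 672*sqrt(2)*z*atan(sqrt(2)*z/2) - 1001*log(z - 1) - 176*log(z - 1/2) + 729*log(z + 3) + 224*log(z**2 + 2) - 672*sqrt(2)*atan(sqrt(2)*z/2) - 924)/(11088*z - 11088)] = z**4/(2*z**6 + z**5 - 7*z**4 + 13*z**3 - 25*z**2 + 22*z - 6) = f(z).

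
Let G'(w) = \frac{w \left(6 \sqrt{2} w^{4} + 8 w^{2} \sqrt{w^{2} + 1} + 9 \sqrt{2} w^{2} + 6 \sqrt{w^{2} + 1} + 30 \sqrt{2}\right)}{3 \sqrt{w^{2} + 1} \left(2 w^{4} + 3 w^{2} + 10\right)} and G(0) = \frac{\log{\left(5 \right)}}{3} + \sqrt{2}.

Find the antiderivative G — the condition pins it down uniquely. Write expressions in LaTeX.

Since d/dw undoes antidifferentiation here, G(w) must give back the stated G'(w).
A general antiderivative is \sqrt{2 w^{2} + 2} + \frac{\log{\left(w^{4} + \frac{3 w^{2}}{2} + 5 \right)}}{3} + C.
The condition gives C = \frac{\log{\left(5 \right)}}{3} + \sqrt{2} - (\frac{\log{\left(5 \right)}}{3} + \sqrt{2}) = 0.
So G(w) = \frac{3 \sqrt{2} \sqrt{w^{2} + 1} + \log{\left(w^{4} + \frac{3 w^{2}}{2} + 5 \right)}}{3}.
Check: d/dw[\frac{3 \sqrt{2} \sqrt{w^{2} + 1} + \log{\left(w^{4} + \frac{3 w^{2}}{2} + 5 \right)}}{3}] = \frac{6 \sqrt{2} w^{5} + 8 w^{3} \sqrt{w^{2} + 1} + 9 \sqrt{2} w^{3} + 6 w \sqrt{w^{2} + 1} + 30 \sqrt{2} w}{6 w^{4} \sqrt{w^{2} + 1} + 9 w^{2} \sqrt{w^{2} + 1} + 30 \sqrt{w^{2} + 1}}, which equals G'(w).

G(w) = \frac{3 \sqrt{2} \sqrt{w^{2} + 1} + \log{\left(w^{4} + \frac{3 w^{2}}{2} + 5 \right)}}{3}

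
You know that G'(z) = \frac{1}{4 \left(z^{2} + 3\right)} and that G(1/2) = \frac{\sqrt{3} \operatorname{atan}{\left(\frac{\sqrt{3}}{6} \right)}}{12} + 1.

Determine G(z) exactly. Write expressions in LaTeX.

G(z) = \frac{\sqrt{3} \operatorname{atan}{\left(\frac{\sqrt{3} z}{3} \right)}}{12} + 1

A candidate passes only if d/dz[G] lands on the given G'(z) exactly.
A general antiderivative is \frac{\sqrt{3} \operatorname{atan}{\left(\frac{\sqrt{3} z}{3} \right)}}{12} + C.
The condition gives C = \frac{\sqrt{3} \operatorname{atan}{\left(\frac{\sqrt{3}}{6} \right)}}{12} + 1 - (\frac{\sqrt{3} \operatorname{atan}{\left(\frac{\sqrt{3}}{6} \right)}}{12}) = 1.
So G(z) = \frac{\sqrt{3} \operatorname{atan}{\left(\frac{\sqrt{3} z}{3} \right)}}{12} + 1.
Check: d/dz[\frac{\sqrt{3} \operatorname{atan}{\left(\frac{\sqrt{3} z}{3} \right)}}{12} + 1] = \frac{1}{4 z^{2} + 12}, which equals G'(z).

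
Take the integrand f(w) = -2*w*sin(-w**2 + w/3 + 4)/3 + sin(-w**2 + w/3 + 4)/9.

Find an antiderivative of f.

f matches the chain-rule pattern g'(h)*h' with inner function h(w) = -w**2 + w/3 + 4; substituting u = h(w) collapses the integral.
Check: d/dw[-cos(-w**2 + w/3 + 4)/3] = -2*w*sin(-w**2 + w/3 + 4)/3 + sin(-w**2 + w/3 + 4)/9 = f(w).

An antiderivative is F(w) = -cos(-w**2 + w/3 + 4)/3.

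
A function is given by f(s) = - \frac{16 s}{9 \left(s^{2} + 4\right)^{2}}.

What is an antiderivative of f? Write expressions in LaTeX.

An antiderivative is F(s) = \frac{8}{9 \left(s^{2} + 4\right)}.

The substitution u = \frac{3 s^{2}}{2} + 6 works: f is exactly (dF/du)*(du/ds) for that inner function.
Check: d/ds[\frac{8}{9 \left(s^{2} + 4\right)}] = - \frac{16 s}{9 s^{4} + 72 s^{2} + 144}, which equals f(s).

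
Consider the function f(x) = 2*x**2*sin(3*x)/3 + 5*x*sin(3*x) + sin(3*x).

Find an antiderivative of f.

The integrand splits into summands that can be handled one at a time.
Check: d/dx[-2*x**2*cos(3*x)/9 + 4*x*sin(3*x)/27 - 5*x*cos(3*x)/3 + 5*sin(3*x)/9 - 23*cos(3*x)/81] = 2*x**2*sin(3*x)/3 + 5*x*sin(3*x) + sin(3*x) = f(x).

An antiderivative is F(x) = -2*x**2*cos(3*x)/9 + 4*x*sin(3*x)/27 - 5*x*cos(3*x)/3 + 5*sin(3*x)/9 - 23*cos(3*x)/81.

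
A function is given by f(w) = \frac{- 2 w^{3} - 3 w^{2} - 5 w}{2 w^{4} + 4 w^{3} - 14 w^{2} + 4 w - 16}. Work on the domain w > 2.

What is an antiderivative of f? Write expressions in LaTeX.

An antiderivative is F(w) = - \frac{19 \log{\left(w - 2 \right)}}{30} - \frac{25 \log{\left(w + 4 \right)}}{51} + \frac{21 \log{\left(w^{2} + 1 \right)}}{340} - \frac{33 \operatorname{atan}{\left(w \right)}}{170}.

Factor the denominator (2 \left(w - 2\right) \left(w + 4\right) \left(w^{2} + 1\right)) and decompose: f = \frac{3 \left(7 w - 11\right)}{170 \left(w^{2} + 1\right)} - \frac{25}{51 \left(w + 4\right)} - \frac{19}{30 \left(w - 2\right)}; each piece integrates to a log, atan, or power term.
Check: d/dw[- \frac{19 \log{\left(w - 2 \right)}}{30} - \frac{25 \log{\left(w + 4 \right)}}{51} + \frac{21 \log{\left(w^{2} + 1 \right)}}{340} - \frac{33 \operatorname{atan}{\left(w \right)}}{170}] = \frac{- 2 w^{3} - 3 w^{2} - 5 w}{2 w^{4} + 4 w^{3} - 14 w^{2} + 4 w - 16} = f(w).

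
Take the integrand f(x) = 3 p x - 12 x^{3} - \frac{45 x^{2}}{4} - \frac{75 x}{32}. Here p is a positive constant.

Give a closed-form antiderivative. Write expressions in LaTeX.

An antiderivative is F(x) = \frac{3 p x^{2}}{2} - 3 x^{4} - \frac{15 x^{3}}{4} - \frac{75 x^{2}}{64}.

Integrate term by term and add the pieces.
Check: d/dx[\frac{3 p x^{2}}{2} - 3 x^{4} - \frac{15 x^{3}}{4} - \frac{75 x^{2}}{64}] = 3 p x - 12 x^{3} - \frac{45 x^{2}}{4} - \frac{75 x}{32} = f(x).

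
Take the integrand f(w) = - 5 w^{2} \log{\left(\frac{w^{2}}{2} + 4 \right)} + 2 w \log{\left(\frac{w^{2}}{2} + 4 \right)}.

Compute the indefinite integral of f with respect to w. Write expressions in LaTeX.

F(w) = - \frac{5 w^{3} \log{\left(\frac{w^{2}}{2} + 4 \right)}}{3} + \frac{10 w^{3}}{9} + w^{2} \log{\left(\frac{w^{2}}{2} + 4 \right)} - w^{2} - \frac{80 w}{3} + 8 \log{\left(w^{2} + 8 \right)} + \frac{160 \sqrt{2} \operatorname{atan}{\left(\frac{\sqrt{2} w}{4} \right)}}{3} + C

The integrand splits into summands that can be handled one at a time.
Check: d/dw[- \frac{5 w^{3} \log{\left(\frac{w^{2}}{2} + 4 \right)}}{3} + \frac{10 w^{3}}{9} + w^{2} \log{\left(\frac{w^{2}}{2} + 4 \right)} - w^{2} - \frac{80 w}{3} + 8 \log{\left(w^{2} + 8 \right)} + \frac{160 \sqrt{2} \operatorname{atan}{\left(\frac{\sqrt{2} w}{4} \right)}}{3}] = - 5 w^{2} \log{\left(\frac{w^{2}}{2} + 4 \right)} + 2 w \log{\left(\frac{w^{2}}{2} + 4 \right)} = f(w).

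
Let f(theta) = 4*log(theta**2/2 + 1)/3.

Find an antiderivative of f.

An antiderivative is F(theta) = 4*theta*log(theta**2/2 + 1)/3 - 8*theta/3 + 8*sqrt(2)*atan(sqrt(2)*theta/2)/3.

Whatever form F(theta) takes, F'(theta) = f(theta) is non-negotiable.
Check: d/dtheta[4*theta*log(theta**2/2 + 1)/3 - 8*theta/3 + 8*sqrt(2)*atan(sqrt(2)*theta/2)/3] = 4*log(theta**2/2 + 1)/3 = f(theta).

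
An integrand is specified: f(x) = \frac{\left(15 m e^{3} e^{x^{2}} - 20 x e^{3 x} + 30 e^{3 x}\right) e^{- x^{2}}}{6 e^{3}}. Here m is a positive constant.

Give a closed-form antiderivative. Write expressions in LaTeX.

Whatever form F(x) takes, F'(x) = f(x) is non-negotiable.
Check: d/dx[\frac{5 m x}{2} + \frac{5 e^{3 x} e^{- x^{2}}}{3 e^{3}}] = \frac{\left(15 m e^{3} e^{x^{2}} - 20 x e^{3 x} + 30 e^{3 x}\right) e^{- x^{2}}}{6 e^{3}} = f(x).

An antiderivative is F(x) = \frac{5 m x}{2} + \frac{5 e^{3 x} e^{- x^{2}}}{3 e^{3}}.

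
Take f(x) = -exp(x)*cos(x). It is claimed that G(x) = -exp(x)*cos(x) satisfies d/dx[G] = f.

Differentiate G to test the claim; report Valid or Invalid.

Invalid: d/dx[G] - f = exp(x)*sin(x), which is not 0.

d/dx[G] = exp(x)*sin(x) - exp(x)*cos(x)
d/dx[G] - f(x) = exp(x)*sin(x) != 0.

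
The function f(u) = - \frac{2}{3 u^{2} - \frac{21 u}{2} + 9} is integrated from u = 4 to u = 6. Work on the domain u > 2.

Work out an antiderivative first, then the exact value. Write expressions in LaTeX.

Factor the denominator (3 \left(u - 2\right) \left(2 u - 3\right)) and decompose: f = \frac{8}{3 \left(2 u - 3\right)} - \frac{4}{3 \left(u - 2\right)}; each piece integrates to a log, atan, or power term.
F(u) = - \frac{4 \log{\left(u - 2 \right)}}{3} + \frac{4 \log{\left(u - \frac{3}{2} \right)}}{3} is an antiderivative of f.
Check: d/du[- \frac{4 \log{\left(u - 2 \right)}}{3} + \frac{4 \log{\left(u - \frac{3}{2} \right)}}{3}] = - \frac{4}{6 u^{2} - 21 u + 18}, which equals f(u).
F(6) = - \frac{4 \log{\left(4 \right)}}{3} + \frac{4 \log{\left(\frac{9}{2} \right)}}{3}; F(4) = - \frac{4 \log{\left(2 \right)}}{3} + \frac{4 \log{\left(\frac{5}{2} \right)}}{3}.
Integral = F(6) - F(4) = - \frac{4 \log{\left(4 \right)}}{3} - \frac{4 \log{\left(\frac{5}{2} \right)}}{3} + \frac{4 \log{\left(2 \right)}}{3} + \frac{4 \log{\left(\frac{9}{2} \right)}}{3}.

Antiderivative: F(u) = - \frac{4 \log{\left(u - 2 \right)}}{3} + \frac{4 \log{\left(u - \frac{3}{2} \right)}}{3}; value = - \frac{4 \log{\left(4 \right)}}{3} - \frac{4 \log{\left(\frac{5}{2} \right)}}{3} + \frac{4 \log{\left(2 \right)}}{3} + \frac{4 \log{\left(\frac{9}{2} \right)}}{3}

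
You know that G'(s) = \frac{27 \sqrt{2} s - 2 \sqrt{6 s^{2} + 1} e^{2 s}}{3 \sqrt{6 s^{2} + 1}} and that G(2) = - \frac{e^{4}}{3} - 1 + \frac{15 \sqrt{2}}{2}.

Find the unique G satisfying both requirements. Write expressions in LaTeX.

Recover the given G'(s) by differentiating a candidate G(s); any mismatch rules it out.
A general antiderivative is 3 \sqrt{3 s^{2} + \frac{1}{2}} - \frac{e^{2 s}}{3} + C.
The condition gives C = - \frac{e^{4}}{3} - 1 + \frac{15 \sqrt{2}}{2} - (- \frac{e^{4}}{3} + \frac{15 \sqrt{2}}{2}) = -1.
So G(s) = 3 \sqrt{3 s^{2} + \frac{1}{2}} - \frac{e^{2 s}}{3} - 1.
Check: d/ds[3 \sqrt{3 s^{2} + \frac{1}{2}} - \frac{e^{2 s}}{3} - 1] = \frac{27 \sqrt{2} s - 2 \sqrt{6 s^{2} + 1} e^{2 s}}{3 \sqrt{6 s^{2} + 1}} = G'(s).

G(s) = 3 \sqrt{3 s^{2} + \frac{1}{2}} - \frac{e^{2 s}}{3} - 1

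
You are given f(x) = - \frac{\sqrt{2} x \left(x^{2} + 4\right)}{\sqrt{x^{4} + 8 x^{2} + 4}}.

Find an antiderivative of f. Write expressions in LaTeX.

An antiderivative is F(x) = - \frac{\sqrt{2} \sqrt{x^{4} + 8 x^{2} + 4}}{2}.

f matches the chain-rule pattern g'(h)*h' with inner function h(x) = \frac{x^{4}}{2} + 4 x^{2} + 2; substituting u = h(x) collapses the integral.
Check: d/dx[- \frac{\sqrt{2} \sqrt{x^{4} + 8 x^{2} + 4}}{2}] = \frac{- \sqrt{2} x^{3} - 4 \sqrt{2} x}{\sqrt{x^{4} + 8 x^{2} + 4}}, which equals f(x).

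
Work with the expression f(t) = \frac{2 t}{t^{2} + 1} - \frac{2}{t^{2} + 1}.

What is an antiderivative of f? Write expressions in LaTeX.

An antiderivative is F(t) = \log{\left(t^{2} + 1 \right)} - 2 \operatorname{atan}{\left(t \right)}.

Integrate term by term and add the pieces.
Check: d/dt[\log{\left(t^{2} + 1 \right)} - 2 \operatorname{atan}{\left(t \right)}] = \frac{2 t - 2}{t^{2} + 1}, which equals f(t).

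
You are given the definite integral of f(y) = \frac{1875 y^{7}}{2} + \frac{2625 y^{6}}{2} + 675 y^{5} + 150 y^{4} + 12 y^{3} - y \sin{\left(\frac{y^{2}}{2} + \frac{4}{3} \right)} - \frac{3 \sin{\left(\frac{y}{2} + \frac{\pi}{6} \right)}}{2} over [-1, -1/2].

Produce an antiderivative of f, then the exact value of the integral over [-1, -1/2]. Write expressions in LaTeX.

The integrand splits into summands that can be handled one at a time.
F(y) = \frac{3 y^{4} \left(5 y + 2\right)^{4} + 48 \cos{\left(\frac{y}{2} + \frac{\pi}{6} \right)} + 16 \cos{\left(\frac{y^{2}}{2} + \frac{4}{3} \right)}}{16} is an antiderivative of f.
Check: d/dy[\frac{3 y^{4} \left(5 y + 2\right)^{4} + 48 \cos{\left(\frac{y}{2} + \frac{\pi}{6} \right)} + 16 \cos{\left(\frac{y^{2}}{2} + \frac{4}{3} \right)}}{16}] = \frac{1875 y^{7}}{2} + \frac{2625 y^{6}}{2} + 675 y^{5} + 150 y^{4} + 12 y^{3} - y \sin{\left(\frac{y^{2}}{2} + \frac{4}{3} \right)} - \frac{3 \sin{\left(\frac{y}{2} + \frac{\pi}{6} \right)}}{2} = f(y).
F(-1/2) = \frac{3}{4096} + \cos{\left(\frac{35}{24} \right)} + 3 \sin{\left(\frac{1}{4} + \frac{\pi}{3} \right)}; F(-1) = \cos{\left(\frac{11}{6} \right)} + 3 \sin{\left(\frac{1}{2} + \frac{\pi}{3} \right)} + \frac{243}{16}.
Integral = F(-1/2) - F(-1) = - \frac{62205}{4096} - 3 \sin{\left(\frac{1}{2} + \frac{\pi}{3} \right)} + \cos{\left(\frac{35}{24} \right)} - \cos{\left(\frac{11}{6} \right)} + 3 \sin{\left(\frac{1}{4} + \frac{\pi}{3} \right)}.

Antiderivative: F(y) = \frac{3 y^{4} \left(5 y + 2\right)^{4} + 48 \cos{\left(\frac{y}{2} + \frac{\pi}{6} \right)} + 16 \cos{\left(\frac{y^{2}}{2} + \frac{4}{3} \right)}}{16}; value = - \frac{62205}{4096} - 3 \sin{\left(\frac{1}{2} + \frac{\pi}{3} \right)} + \cos{\left(\frac{35}{24} \right)} - \cos{\left(\frac{11}{6} \right)} + 3 \sin{\left(\frac{1}{4} + \frac{\pi}{3} \right)}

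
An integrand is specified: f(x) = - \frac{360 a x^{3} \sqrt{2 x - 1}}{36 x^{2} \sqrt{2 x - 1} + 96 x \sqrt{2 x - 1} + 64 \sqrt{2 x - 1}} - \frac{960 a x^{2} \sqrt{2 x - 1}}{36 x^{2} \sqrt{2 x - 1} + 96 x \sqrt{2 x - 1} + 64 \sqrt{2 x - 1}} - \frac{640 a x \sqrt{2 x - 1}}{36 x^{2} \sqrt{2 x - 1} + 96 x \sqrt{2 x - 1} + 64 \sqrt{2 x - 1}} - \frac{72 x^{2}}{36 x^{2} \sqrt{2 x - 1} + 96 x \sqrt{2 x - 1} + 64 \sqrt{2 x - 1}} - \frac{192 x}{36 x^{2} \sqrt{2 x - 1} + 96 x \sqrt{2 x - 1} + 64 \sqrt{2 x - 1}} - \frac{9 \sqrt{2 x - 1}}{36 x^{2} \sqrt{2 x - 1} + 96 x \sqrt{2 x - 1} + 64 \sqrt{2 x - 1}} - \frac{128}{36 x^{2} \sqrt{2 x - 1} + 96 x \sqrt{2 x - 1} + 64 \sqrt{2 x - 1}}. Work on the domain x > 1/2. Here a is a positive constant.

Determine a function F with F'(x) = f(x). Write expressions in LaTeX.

The integrand splits into summands that can be handled one at a time.
Check: d/dx[- \frac{60 a x^{3} + 80 a x^{2} + 24 x \sqrt{2 x - 1} + 32 \sqrt{2 x - 1} - 3}{4 \left(3 x + 4\right)}] = \frac{- 360 a x^{3} \sqrt{2 x - 1} - 960 a x^{2} \sqrt{2 x - 1} - 640 a x \sqrt{2 x - 1} - 72 x^{2} - 192 x - 9 \sqrt{2 x - 1} - 128}{36 x^{2} \sqrt{2 x - 1} + 96 x \sqrt{2 x - 1} + 64 \sqrt{2 x - 1}}, which equals f(x).

An antiderivative is F(x) = - \frac{60 a x^{3} + 80 a x^{2} + 24 x \sqrt{2 x - 1} + 32 \sqrt{2 x - 1} - 3}{4 \left(3 x + 4\right)}.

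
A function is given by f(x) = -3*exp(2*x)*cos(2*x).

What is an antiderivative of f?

An antiderivative is F(x) = -3*exp(2*x)*sin(2*x)/4 - 3*exp(2*x)*cos(2*x)/4.

Since d/dx undoes antidifferentiation here, F'(x) = f(x) is required of F(x).
Check: d/dx[-3*exp(2*x)*sin(2*x)/4 - 3*exp(2*x)*cos(2*x)/4] = -3*exp(2*x)*cos(2*x) = f(x).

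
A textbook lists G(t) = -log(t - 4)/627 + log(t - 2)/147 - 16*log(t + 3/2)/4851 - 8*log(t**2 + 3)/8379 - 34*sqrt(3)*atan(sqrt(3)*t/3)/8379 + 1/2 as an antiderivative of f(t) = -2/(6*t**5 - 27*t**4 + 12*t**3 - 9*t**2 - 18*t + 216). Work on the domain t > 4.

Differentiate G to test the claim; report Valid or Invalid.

d/dt[G] = -2/(6*t**5 - 27*t**4 + 12*t**3 - 9*t**2 - 18*t + 216)
This equals f(t) exactly, so the claim holds.

Valid. The derivative of G reproduces f.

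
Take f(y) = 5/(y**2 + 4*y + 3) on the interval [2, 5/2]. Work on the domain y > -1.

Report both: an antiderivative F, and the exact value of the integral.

Antiderivative: F(y) = 5*log(y + 1)/2 - 5*log(y + 3)/2; value = -5*log(11/2)/2 - 5*log(3)/2 + 5*log(7/2)/2 + 5*log(5)/2

Factor the denominator ((y + 1)*(y + 3)) and decompose: f = -5/(2*(y + 3)) + 5/(2*(y + 1)); each piece integrates to a log, atan, or power term.
F(y) = 5*log(y + 1)/2 - 5*log(y + 3)/2 is an antiderivative of f.
Check: d/dy[5*log(y + 1)/2 - 5*log(y + 3)/2] = 5/(y**2 + 4*y + 3) = f(y).
F(5/2) = -5*log(11/2)/2 + 5*log(7/2)/2; F(2) = -5*log(5)/2 + 5*log(3)/2.
Integral = F(5/2) - F(2) = -5*log(11/2)/2 - 5*log(3)/2 + 5*log(7/2)/2 + 5*log(5)/2.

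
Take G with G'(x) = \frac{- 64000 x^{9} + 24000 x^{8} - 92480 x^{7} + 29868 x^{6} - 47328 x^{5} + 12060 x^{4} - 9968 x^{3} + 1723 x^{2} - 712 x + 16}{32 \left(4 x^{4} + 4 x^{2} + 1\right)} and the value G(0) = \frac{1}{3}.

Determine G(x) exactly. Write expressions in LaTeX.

Recover the given G'(x) by differentiating a candidate G(x); any mismatch rules it out.
A general antiderivative is - \frac{x}{2 x^{2} + 1} - \frac{2 \left(5 x^{2} - \frac{3 x}{4} + 1\right)^{3}}{3} + C.
The condition gives C = \frac{1}{3} - (- \frac{2}{3}) = 1.
So G(x) = \frac{192 x^{2} - 96 x - \left(2 x^{2} + 1\right) \left(20 x^{2} - 3 x + 4\right)^{3} + 96}{96 \left(2 x^{2} + 1\right)}.
Check: d/dx[\frac{192 x^{2} - 96 x - \left(2 x^{2} + 1\right) \left(20 x^{2} - 3 x + 4\right)^{3} + 96}{96 \left(2 x^{2} + 1\right)}] = \frac{- 64000 x^{9} + 24000 x^{8} - 92480 x^{7} + 29868 x^{6} - 47328 x^{5} + 12060 x^{4} - 9968 x^{3} + 1723 x^{2} - 712 x + 16}{128 x^{4} + 128 x^{2} + 32}, which equals G'(x).

G(x) = \frac{192 x^{2} - 96 x - \left(2 x^{2} + 1\right) \left(20 x^{2} - 3 x + 4\right)^{3} + 96}{96 \left(2 x^{2} + 1\right)}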